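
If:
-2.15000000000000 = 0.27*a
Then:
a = -7.96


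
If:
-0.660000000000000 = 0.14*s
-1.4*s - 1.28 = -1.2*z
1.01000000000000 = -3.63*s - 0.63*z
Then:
No Solution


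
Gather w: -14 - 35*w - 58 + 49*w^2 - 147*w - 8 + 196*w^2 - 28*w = 245*w^2 - 210*w - 80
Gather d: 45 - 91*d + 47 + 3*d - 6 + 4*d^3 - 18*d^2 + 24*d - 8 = 4*d^3 - 18*d^2 - 64*d + 78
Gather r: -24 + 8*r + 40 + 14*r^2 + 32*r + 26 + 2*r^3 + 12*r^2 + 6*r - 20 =2*r^3 + 26*r^2 + 46*r + 22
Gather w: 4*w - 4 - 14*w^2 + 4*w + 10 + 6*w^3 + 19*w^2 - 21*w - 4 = 6*w^3 + 5*w^2 - 13*w + 2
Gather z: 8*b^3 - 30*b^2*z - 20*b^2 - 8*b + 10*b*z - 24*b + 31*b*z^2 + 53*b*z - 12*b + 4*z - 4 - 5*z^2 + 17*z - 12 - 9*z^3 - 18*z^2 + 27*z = 8*b^3 - 20*b^2 - 44*b - 9*z^3 + z^2*(31*b - 23) + z*(-30*b^2 + 63*b + 48) - 16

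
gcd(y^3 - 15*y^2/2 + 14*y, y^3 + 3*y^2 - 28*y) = y^2 - 4*y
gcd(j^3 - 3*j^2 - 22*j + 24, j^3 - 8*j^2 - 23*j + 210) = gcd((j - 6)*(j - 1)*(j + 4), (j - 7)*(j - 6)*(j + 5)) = j - 6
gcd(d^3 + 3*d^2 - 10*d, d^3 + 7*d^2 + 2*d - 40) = d^2 + 3*d - 10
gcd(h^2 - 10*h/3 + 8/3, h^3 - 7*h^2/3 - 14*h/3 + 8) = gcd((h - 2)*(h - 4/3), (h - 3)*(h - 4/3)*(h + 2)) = h - 4/3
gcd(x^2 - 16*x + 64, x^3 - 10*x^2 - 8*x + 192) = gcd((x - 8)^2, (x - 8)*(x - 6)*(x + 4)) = x - 8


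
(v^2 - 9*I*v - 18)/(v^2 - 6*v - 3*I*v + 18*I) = (v - 6*I)/(v - 6)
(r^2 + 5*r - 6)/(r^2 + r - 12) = (r^2 + 5*r - 6)/(r^2 + r - 12)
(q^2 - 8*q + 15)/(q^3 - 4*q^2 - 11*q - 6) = (-q^2 + 8*q - 15)/(-q^3 + 4*q^2 + 11*q + 6)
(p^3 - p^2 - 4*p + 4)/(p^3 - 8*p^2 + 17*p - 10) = (p + 2)/(p - 5)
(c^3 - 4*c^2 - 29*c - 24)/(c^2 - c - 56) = (c^2 + 4*c + 3)/(c + 7)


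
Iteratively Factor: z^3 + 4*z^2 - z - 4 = (z + 1)*(z^2 + 3*z - 4) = (z - 1)*(z + 1)*(z + 4)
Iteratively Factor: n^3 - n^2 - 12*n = (n + 3)*(n^2 - 4*n) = n*(n + 3)*(n - 4)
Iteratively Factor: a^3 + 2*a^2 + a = (a)*(a^2 + 2*a + 1) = a*(a + 1)*(a + 1)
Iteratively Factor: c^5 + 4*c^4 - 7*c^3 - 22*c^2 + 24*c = (c - 2)*(c^4 + 6*c^3 + 5*c^2 - 12*c) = c*(c - 2)*(c^3 + 6*c^2 + 5*c - 12) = c*(c - 2)*(c + 3)*(c^2 + 3*c - 4) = c*(c - 2)*(c - 1)*(c + 3)*(c + 4)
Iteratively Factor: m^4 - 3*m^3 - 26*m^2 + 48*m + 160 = (m + 4)*(m^3 - 7*m^2 + 2*m + 40) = (m - 5)*(m + 4)*(m^2 - 2*m - 8) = (m - 5)*(m + 2)*(m + 4)*(m - 4)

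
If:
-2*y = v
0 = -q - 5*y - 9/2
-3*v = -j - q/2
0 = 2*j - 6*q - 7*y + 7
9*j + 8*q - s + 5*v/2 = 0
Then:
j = 683/64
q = 241/32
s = 10773/64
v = 77/16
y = -77/32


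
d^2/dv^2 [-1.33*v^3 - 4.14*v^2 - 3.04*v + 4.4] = -7.98*v - 8.28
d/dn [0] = 0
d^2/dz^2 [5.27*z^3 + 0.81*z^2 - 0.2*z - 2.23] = 31.62*z + 1.62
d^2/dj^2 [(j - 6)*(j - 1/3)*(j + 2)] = 6*j - 26/3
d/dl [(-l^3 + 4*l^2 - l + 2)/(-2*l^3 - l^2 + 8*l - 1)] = (9*l^4 - 20*l^3 + 46*l^2 - 4*l - 15)/(4*l^6 + 4*l^5 - 31*l^4 - 12*l^3 + 66*l^2 - 16*l + 1)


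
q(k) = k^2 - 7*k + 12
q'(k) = 2*k - 7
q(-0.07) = 12.49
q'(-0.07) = -7.14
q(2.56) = 0.63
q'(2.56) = -1.88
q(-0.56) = 16.23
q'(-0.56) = -8.12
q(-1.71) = 26.89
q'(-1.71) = -10.42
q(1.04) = 5.80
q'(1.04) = -4.92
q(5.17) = 2.54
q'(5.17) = 3.34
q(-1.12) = 21.09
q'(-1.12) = -9.24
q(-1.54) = 25.15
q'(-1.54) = -10.08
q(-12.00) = 240.00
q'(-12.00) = -31.00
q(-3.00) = 42.00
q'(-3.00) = -13.00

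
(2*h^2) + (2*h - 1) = 2*h^2 + 2*h - 1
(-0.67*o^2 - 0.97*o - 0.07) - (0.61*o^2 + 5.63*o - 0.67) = -1.28*o^2 - 6.6*o + 0.6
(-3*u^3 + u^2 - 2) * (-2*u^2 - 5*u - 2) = 6*u^5 + 13*u^4 + u^3 + 2*u^2 + 10*u + 4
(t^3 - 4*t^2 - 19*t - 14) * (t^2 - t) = t^5 - 5*t^4 - 15*t^3 + 5*t^2 + 14*t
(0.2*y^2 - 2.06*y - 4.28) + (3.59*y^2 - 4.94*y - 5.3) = 3.79*y^2 - 7.0*y - 9.58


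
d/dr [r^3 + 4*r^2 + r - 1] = 3*r^2 + 8*r + 1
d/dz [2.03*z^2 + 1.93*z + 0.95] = 4.06*z + 1.93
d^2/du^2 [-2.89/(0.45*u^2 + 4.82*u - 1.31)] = (1.17045*u^2 + 12.53682*u - 2.89*(0.9*u + 4.82)*(1.8*u + 9.64) - 3.40731)/(0.45*u^2 + 4.82*u - 1.31)^3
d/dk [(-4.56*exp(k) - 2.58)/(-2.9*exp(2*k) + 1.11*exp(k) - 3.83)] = (-13.224*exp(2*k) - 14.964*exp(k) + 20.3286)*exp(k)/(8.41*exp(4*k) - 6.438*exp(3*k) + 23.4461*exp(2*k) - 8.5026*exp(k) + 14.6689)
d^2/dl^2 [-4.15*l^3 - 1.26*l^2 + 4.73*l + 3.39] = -24.9*l - 2.52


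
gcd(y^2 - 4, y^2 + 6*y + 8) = y + 2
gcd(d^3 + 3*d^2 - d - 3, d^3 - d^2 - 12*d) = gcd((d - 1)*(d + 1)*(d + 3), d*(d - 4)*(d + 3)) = d + 3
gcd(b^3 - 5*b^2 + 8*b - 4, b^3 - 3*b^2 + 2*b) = b^2 - 3*b + 2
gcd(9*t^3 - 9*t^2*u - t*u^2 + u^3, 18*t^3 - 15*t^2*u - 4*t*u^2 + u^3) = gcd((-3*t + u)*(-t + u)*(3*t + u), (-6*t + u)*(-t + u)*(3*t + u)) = 3*t^2 - 2*t*u - u^2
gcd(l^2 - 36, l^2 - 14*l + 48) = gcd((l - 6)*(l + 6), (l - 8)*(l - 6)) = l - 6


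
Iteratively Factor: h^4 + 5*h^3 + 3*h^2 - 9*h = (h + 3)*(h^3 + 2*h^2 - 3*h) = (h + 3)^2*(h^2 - h) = (h - 1)*(h + 3)^2*(h)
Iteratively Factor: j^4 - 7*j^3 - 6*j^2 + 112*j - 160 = (j - 4)*(j^3 - 3*j^2 - 18*j + 40) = (j - 4)*(j + 4)*(j^2 - 7*j + 10) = (j - 5)*(j - 4)*(j + 4)*(j - 2)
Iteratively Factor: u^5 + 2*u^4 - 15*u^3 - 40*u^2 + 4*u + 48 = (u + 2)*(u^4 - 15*u^2 - 10*u + 24) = (u - 1)*(u + 2)*(u^3 + u^2 - 14*u - 24) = (u - 1)*(u + 2)^2*(u^2 - u - 12) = (u - 1)*(u + 2)^2*(u + 3)*(u - 4)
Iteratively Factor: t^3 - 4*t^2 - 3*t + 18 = (t + 2)*(t^2 - 6*t + 9) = (t - 3)*(t + 2)*(t - 3)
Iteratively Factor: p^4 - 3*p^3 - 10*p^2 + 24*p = (p)*(p^3 - 3*p^2 - 10*p + 24) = p*(p + 3)*(p^2 - 6*p + 8) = p*(p - 2)*(p + 3)*(p - 4)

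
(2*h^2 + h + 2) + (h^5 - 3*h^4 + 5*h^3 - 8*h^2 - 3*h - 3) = h^5 - 3*h^4 + 5*h^3 - 6*h^2 - 2*h - 1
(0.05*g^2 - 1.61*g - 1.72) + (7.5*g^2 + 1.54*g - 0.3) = 7.55*g^2 - 0.0700000000000001*g - 2.02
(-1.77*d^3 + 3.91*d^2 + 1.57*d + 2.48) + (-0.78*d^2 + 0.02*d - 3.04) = -1.77*d^3 + 3.13*d^2 + 1.59*d - 0.56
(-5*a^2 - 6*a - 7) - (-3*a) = -5*a^2 - 3*a - 7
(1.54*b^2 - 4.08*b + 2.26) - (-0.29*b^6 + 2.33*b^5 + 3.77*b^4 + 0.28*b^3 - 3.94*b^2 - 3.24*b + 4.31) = 0.29*b^6 - 2.33*b^5 - 3.77*b^4 - 0.28*b^3 + 5.48*b^2 - 0.84*b - 2.05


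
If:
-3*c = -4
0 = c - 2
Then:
No Solution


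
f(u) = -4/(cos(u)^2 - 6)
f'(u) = -8*sin(u)*cos(u)/(cos(u)^2 - 6)^2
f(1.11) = 0.69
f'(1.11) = -0.09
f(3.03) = 0.80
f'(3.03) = 0.04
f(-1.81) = 0.67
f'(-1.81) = -0.05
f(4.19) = 0.70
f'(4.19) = -0.10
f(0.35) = 0.78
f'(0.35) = -0.10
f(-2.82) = 0.78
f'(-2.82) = -0.09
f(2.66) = 0.77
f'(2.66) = 0.12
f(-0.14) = 0.80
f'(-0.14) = 0.04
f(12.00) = 0.76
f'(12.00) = 0.13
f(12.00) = 0.76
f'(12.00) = 0.13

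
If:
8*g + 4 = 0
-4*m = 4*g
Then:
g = -1/2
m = 1/2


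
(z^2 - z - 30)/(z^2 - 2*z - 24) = (z + 5)/(z + 4)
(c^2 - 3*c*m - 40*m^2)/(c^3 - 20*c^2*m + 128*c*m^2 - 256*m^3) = (c + 5*m)/(c^2 - 12*c*m + 32*m^2)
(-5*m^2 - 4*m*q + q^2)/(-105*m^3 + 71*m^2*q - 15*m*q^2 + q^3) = (m + q)/(21*m^2 - 10*m*q + q^2)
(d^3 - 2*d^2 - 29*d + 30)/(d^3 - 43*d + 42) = (d + 5)/(d + 7)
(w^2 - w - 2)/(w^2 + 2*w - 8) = (w + 1)/(w + 4)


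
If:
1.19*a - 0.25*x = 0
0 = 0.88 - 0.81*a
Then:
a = 1.09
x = 5.17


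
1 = 1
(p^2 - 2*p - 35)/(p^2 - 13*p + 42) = (p + 5)/(p - 6)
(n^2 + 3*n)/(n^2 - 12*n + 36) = n*(n + 3)/(n^2 - 12*n + 36)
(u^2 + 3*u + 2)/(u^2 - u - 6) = (u + 1)/(u - 3)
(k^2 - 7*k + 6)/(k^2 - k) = (k - 6)/k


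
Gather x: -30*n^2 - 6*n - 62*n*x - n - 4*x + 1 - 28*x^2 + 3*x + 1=-30*n^2 - 7*n - 28*x^2 + x*(-62*n - 1) + 2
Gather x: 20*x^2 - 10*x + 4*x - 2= 20*x^2 - 6*x - 2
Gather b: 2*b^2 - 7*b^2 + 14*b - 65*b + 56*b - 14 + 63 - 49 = -5*b^2 + 5*b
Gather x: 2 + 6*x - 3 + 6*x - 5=12*x - 6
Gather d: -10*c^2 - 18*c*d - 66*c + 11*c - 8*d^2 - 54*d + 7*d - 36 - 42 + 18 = -10*c^2 - 55*c - 8*d^2 + d*(-18*c - 47) - 60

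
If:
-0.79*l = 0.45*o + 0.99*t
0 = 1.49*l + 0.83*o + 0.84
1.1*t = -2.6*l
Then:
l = -0.19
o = -0.67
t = 0.46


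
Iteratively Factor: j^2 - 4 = (j - 2)*(j + 2)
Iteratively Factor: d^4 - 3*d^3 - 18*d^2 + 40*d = (d)*(d^3 - 3*d^2 - 18*d + 40) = d*(d - 5)*(d^2 + 2*d - 8) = d*(d - 5)*(d - 2)*(d + 4)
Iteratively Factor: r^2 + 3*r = (r)*(r + 3)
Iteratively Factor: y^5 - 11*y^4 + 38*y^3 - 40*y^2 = (y - 5)*(y^4 - 6*y^3 + 8*y^2) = (y - 5)*(y - 4)*(y^3 - 2*y^2) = (y - 5)*(y - 4)*(y - 2)*(y^2) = y*(y - 5)*(y - 4)*(y - 2)*(y)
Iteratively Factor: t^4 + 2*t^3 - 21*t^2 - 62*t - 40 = (t + 1)*(t^3 + t^2 - 22*t - 40) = (t + 1)*(t + 4)*(t^2 - 3*t - 10) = (t - 5)*(t + 1)*(t + 4)*(t + 2)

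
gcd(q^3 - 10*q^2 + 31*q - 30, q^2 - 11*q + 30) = q - 5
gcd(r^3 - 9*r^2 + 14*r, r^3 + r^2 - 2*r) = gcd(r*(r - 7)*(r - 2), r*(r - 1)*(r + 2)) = r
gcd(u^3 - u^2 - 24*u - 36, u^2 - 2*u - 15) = u + 3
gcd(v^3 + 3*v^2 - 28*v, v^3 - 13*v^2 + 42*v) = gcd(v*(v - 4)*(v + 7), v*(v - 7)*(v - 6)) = v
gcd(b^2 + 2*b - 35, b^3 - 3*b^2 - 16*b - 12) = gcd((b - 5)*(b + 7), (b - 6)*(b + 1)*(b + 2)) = 1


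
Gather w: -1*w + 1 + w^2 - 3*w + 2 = w^2 - 4*w + 3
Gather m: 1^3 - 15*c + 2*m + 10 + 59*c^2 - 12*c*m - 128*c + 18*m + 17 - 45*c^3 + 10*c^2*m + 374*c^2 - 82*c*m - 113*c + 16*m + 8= -45*c^3 + 433*c^2 - 256*c + m*(10*c^2 - 94*c + 36) + 36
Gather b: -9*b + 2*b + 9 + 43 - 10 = 42 - 7*b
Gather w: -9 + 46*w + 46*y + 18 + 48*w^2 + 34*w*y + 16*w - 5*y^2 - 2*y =48*w^2 + w*(34*y + 62) - 5*y^2 + 44*y + 9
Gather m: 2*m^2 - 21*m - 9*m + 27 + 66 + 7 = 2*m^2 - 30*m + 100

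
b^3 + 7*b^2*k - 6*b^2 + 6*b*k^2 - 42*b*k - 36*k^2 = (b - 6)*(b + k)*(b + 6*k)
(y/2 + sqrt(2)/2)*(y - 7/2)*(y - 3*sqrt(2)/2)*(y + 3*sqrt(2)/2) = y^4/2 - 7*y^3/4 + sqrt(2)*y^3/2 - 7*sqrt(2)*y^2/4 - 9*y^2/4 - 9*sqrt(2)*y/4 + 63*y/8 + 63*sqrt(2)/8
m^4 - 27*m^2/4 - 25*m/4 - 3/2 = (m - 3)*(m + 1/2)^2*(m + 2)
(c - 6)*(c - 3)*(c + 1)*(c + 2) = c^4 - 6*c^3 - 7*c^2 + 36*c + 36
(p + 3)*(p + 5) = p^2 + 8*p + 15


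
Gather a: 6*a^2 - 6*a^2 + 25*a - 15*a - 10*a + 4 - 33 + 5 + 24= 0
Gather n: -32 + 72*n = 72*n - 32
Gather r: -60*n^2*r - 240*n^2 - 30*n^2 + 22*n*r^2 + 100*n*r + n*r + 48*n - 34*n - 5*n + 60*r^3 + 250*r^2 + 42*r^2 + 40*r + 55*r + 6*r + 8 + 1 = -270*n^2 + 9*n + 60*r^3 + r^2*(22*n + 292) + r*(-60*n^2 + 101*n + 101) + 9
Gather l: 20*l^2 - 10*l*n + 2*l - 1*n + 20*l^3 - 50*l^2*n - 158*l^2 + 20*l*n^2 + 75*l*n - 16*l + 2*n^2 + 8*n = 20*l^3 + l^2*(-50*n - 138) + l*(20*n^2 + 65*n - 14) + 2*n^2 + 7*n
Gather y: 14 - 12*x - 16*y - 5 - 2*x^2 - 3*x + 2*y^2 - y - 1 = -2*x^2 - 15*x + 2*y^2 - 17*y + 8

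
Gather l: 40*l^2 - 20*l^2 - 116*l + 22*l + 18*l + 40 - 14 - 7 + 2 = 20*l^2 - 76*l + 21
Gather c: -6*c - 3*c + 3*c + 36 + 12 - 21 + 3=30 - 6*c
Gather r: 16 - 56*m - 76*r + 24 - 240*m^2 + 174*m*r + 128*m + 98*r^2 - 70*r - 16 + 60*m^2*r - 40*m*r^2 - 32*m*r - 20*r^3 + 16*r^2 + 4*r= -240*m^2 + 72*m - 20*r^3 + r^2*(114 - 40*m) + r*(60*m^2 + 142*m - 142) + 24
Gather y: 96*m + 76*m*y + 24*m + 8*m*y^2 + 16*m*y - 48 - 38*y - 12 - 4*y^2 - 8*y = 120*m + y^2*(8*m - 4) + y*(92*m - 46) - 60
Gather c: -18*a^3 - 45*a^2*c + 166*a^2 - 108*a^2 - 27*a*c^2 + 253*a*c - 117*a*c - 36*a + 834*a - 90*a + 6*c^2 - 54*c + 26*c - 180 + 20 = -18*a^3 + 58*a^2 + 708*a + c^2*(6 - 27*a) + c*(-45*a^2 + 136*a - 28) - 160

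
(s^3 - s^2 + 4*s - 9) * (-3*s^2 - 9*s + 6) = -3*s^5 - 6*s^4 + 3*s^3 - 15*s^2 + 105*s - 54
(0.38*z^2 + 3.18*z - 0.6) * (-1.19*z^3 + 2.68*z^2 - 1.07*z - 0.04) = -0.4522*z^5 - 2.7658*z^4 + 8.8298*z^3 - 5.0258*z^2 + 0.5148*z + 0.024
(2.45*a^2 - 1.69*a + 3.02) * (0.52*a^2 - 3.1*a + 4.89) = 1.274*a^4 - 8.4738*a^3 + 18.7899*a^2 - 17.6261*a + 14.7678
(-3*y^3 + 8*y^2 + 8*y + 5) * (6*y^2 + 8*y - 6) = -18*y^5 + 24*y^4 + 130*y^3 + 46*y^2 - 8*y - 30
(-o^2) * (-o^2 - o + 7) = o^4 + o^3 - 7*o^2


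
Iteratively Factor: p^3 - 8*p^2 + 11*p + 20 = (p - 4)*(p^2 - 4*p - 5) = (p - 4)*(p + 1)*(p - 5)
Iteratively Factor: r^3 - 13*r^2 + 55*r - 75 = (r - 3)*(r^2 - 10*r + 25) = (r - 5)*(r - 3)*(r - 5)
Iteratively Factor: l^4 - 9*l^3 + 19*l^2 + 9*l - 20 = (l + 1)*(l^3 - 10*l^2 + 29*l - 20) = (l - 1)*(l + 1)*(l^2 - 9*l + 20) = (l - 4)*(l - 1)*(l + 1)*(l - 5)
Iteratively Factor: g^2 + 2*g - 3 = (g - 1)*(g + 3)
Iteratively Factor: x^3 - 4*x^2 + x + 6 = (x - 3)*(x^2 - x - 2) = (x - 3)*(x + 1)*(x - 2)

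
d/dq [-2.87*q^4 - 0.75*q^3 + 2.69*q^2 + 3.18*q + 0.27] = -11.48*q^3 - 2.25*q^2 + 5.38*q + 3.18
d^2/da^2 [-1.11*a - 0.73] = 0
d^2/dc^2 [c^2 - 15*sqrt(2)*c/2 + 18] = 2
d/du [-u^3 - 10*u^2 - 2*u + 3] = -3*u^2 - 20*u - 2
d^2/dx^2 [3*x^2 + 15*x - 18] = 6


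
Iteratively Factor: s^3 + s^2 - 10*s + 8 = (s - 1)*(s^2 + 2*s - 8) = (s - 1)*(s + 4)*(s - 2)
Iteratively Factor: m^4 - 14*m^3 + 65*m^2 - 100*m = (m - 4)*(m^3 - 10*m^2 + 25*m) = (m - 5)*(m - 4)*(m^2 - 5*m) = m*(m - 5)*(m - 4)*(m - 5)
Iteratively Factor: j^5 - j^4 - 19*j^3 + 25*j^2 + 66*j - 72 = (j - 3)*(j^4 + 2*j^3 - 13*j^2 - 14*j + 24) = (j - 3)*(j - 1)*(j^3 + 3*j^2 - 10*j - 24) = (j - 3)*(j - 1)*(j + 2)*(j^2 + j - 12) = (j - 3)*(j - 1)*(j + 2)*(j + 4)*(j - 3)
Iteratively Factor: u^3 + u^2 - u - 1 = (u - 1)*(u^2 + 2*u + 1) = (u - 1)*(u + 1)*(u + 1)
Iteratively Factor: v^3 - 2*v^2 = (v)*(v^2 - 2*v) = v^2*(v - 2)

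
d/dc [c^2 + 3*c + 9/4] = 2*c + 3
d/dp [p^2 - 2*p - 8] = 2*p - 2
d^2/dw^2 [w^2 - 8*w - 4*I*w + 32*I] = 2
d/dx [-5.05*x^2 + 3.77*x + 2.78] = 3.77 - 10.1*x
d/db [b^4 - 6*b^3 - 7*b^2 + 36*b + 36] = 4*b^3 - 18*b^2 - 14*b + 36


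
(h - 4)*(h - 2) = h^2 - 6*h + 8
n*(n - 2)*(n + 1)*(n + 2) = n^4 + n^3 - 4*n^2 - 4*n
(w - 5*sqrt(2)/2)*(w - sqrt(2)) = w^2 - 7*sqrt(2)*w/2 + 5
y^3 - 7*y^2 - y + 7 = (y - 7)*(y - 1)*(y + 1)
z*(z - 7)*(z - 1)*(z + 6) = z^4 - 2*z^3 - 41*z^2 + 42*z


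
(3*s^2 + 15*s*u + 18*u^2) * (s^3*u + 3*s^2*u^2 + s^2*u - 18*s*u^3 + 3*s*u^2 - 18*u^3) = 3*s^5*u + 24*s^4*u^2 + 3*s^4*u + 9*s^3*u^3 + 24*s^3*u^2 - 216*s^2*u^4 + 9*s^2*u^3 - 324*s*u^5 - 216*s*u^4 - 324*u^5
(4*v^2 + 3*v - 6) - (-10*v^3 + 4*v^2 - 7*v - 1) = 10*v^3 + 10*v - 5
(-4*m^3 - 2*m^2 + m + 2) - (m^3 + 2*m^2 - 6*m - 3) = -5*m^3 - 4*m^2 + 7*m + 5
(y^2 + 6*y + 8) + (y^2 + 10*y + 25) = 2*y^2 + 16*y + 33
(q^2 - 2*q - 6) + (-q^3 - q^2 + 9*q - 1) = -q^3 + 7*q - 7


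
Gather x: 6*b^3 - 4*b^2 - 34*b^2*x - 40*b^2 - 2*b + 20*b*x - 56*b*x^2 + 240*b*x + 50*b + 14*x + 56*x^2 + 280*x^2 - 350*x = 6*b^3 - 44*b^2 + 48*b + x^2*(336 - 56*b) + x*(-34*b^2 + 260*b - 336)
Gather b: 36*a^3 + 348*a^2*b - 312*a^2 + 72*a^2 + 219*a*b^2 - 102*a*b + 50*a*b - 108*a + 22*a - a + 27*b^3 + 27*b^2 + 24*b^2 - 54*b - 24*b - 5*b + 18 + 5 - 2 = 36*a^3 - 240*a^2 - 87*a + 27*b^3 + b^2*(219*a + 51) + b*(348*a^2 - 52*a - 83) + 21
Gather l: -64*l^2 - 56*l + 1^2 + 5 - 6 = -64*l^2 - 56*l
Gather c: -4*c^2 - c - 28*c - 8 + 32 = -4*c^2 - 29*c + 24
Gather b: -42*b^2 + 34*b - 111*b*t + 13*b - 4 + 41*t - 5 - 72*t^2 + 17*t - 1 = -42*b^2 + b*(47 - 111*t) - 72*t^2 + 58*t - 10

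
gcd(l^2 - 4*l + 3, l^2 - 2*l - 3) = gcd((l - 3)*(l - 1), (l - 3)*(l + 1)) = l - 3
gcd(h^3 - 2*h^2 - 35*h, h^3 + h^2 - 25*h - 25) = h + 5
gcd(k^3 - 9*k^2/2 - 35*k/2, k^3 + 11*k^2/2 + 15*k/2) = k^2 + 5*k/2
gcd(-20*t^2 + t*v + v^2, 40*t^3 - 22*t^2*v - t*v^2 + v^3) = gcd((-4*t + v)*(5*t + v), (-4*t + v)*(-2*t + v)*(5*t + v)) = 20*t^2 - t*v - v^2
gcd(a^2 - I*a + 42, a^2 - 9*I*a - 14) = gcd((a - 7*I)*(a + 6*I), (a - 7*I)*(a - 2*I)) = a - 7*I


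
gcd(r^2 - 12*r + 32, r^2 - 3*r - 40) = r - 8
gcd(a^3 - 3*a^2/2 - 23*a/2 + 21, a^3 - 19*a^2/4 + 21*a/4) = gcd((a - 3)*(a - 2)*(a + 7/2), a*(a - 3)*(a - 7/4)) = a - 3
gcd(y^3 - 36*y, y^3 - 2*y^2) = y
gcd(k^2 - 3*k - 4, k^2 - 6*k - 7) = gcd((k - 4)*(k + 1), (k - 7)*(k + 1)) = k + 1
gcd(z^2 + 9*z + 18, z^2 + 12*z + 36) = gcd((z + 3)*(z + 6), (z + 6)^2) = z + 6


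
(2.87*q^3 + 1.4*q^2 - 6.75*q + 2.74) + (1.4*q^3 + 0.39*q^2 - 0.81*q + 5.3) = 4.27*q^3 + 1.79*q^2 - 7.56*q + 8.04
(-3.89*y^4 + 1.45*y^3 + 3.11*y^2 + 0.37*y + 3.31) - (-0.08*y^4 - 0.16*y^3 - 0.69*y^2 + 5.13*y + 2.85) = -3.81*y^4 + 1.61*y^3 + 3.8*y^2 - 4.76*y + 0.46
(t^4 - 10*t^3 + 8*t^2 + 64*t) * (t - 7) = t^5 - 17*t^4 + 78*t^3 + 8*t^2 - 448*t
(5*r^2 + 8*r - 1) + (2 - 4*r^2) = r^2 + 8*r + 1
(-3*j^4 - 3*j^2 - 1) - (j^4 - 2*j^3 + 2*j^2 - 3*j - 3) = -4*j^4 + 2*j^3 - 5*j^2 + 3*j + 2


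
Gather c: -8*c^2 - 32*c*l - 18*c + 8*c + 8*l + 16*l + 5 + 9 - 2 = -8*c^2 + c*(-32*l - 10) + 24*l + 12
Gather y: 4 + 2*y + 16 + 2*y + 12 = 4*y + 32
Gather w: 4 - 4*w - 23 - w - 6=-5*w - 25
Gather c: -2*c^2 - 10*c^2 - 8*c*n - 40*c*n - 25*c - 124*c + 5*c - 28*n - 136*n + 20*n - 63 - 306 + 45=-12*c^2 + c*(-48*n - 144) - 144*n - 324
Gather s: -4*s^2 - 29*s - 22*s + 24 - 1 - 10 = -4*s^2 - 51*s + 13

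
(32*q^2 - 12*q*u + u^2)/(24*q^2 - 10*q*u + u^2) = (8*q - u)/(6*q - u)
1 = 1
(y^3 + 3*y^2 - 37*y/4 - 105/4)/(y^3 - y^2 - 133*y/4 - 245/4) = (y - 3)/(y - 7)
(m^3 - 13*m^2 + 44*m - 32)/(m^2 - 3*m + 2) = (m^2 - 12*m + 32)/(m - 2)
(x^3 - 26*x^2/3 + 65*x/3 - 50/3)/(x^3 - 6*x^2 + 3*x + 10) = (x - 5/3)/(x + 1)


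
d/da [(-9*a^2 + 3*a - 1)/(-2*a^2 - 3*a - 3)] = (33*a^2 + 50*a - 12)/(4*a^4 + 12*a^3 + 21*a^2 + 18*a + 9)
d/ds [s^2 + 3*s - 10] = 2*s + 3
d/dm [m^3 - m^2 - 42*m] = 3*m^2 - 2*m - 42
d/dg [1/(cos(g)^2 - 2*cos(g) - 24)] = 2*(cos(g) - 1)*sin(g)/(sin(g)^2 + 2*cos(g) + 23)^2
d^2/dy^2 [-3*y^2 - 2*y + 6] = -6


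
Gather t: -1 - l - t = -l - t - 1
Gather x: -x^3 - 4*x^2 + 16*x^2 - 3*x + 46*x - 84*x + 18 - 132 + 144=-x^3 + 12*x^2 - 41*x + 30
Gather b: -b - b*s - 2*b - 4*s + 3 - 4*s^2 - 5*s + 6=b*(-s - 3) - 4*s^2 - 9*s + 9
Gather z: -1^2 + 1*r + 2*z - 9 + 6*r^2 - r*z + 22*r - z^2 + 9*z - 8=6*r^2 + 23*r - z^2 + z*(11 - r) - 18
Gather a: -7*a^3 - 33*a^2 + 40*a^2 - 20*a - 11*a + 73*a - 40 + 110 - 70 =-7*a^3 + 7*a^2 + 42*a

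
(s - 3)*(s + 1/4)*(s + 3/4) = s^3 - 2*s^2 - 45*s/16 - 9/16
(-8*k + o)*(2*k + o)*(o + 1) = -16*k^2*o - 16*k^2 - 6*k*o^2 - 6*k*o + o^3 + o^2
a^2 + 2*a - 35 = (a - 5)*(a + 7)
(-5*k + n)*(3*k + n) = -15*k^2 - 2*k*n + n^2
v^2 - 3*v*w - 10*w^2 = (v - 5*w)*(v + 2*w)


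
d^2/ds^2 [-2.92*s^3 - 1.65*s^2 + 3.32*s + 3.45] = -17.52*s - 3.3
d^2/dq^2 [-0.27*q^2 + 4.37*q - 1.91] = -0.540000000000000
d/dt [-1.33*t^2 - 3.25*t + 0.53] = -2.66*t - 3.25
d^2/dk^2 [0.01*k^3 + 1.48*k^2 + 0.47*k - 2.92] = 0.06*k + 2.96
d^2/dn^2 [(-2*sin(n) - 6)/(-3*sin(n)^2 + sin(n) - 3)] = 6*(-27*sin(n)^5 - 37*sin(n)^4 + 88*sin(n)^2 - 9*sin(n)/4 - 63*sin(3*n)/4 + 3*sin(5*n)/2 - 14)/(3*sin(n)^2 - sin(n) + 3)^3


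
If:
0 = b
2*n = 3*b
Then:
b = 0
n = 0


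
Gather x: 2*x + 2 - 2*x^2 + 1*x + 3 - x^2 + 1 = -3*x^2 + 3*x + 6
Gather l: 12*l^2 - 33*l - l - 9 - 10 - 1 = 12*l^2 - 34*l - 20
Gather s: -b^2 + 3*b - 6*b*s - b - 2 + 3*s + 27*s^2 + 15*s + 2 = -b^2 + 2*b + 27*s^2 + s*(18 - 6*b)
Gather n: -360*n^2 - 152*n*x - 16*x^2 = -360*n^2 - 152*n*x - 16*x^2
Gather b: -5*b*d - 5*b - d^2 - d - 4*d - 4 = b*(-5*d - 5) - d^2 - 5*d - 4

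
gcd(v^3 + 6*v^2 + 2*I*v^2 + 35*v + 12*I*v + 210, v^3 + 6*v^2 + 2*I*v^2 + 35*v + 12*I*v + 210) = v^3 + v^2*(6 + 2*I) + v*(35 + 12*I) + 210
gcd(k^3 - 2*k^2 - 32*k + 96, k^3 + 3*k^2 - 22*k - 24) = k^2 + 2*k - 24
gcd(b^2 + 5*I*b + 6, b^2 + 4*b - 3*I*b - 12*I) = 1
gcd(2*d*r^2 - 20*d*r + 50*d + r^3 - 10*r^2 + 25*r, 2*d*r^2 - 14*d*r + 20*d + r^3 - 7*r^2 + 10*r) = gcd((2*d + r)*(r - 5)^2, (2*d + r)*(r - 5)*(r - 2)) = 2*d*r - 10*d + r^2 - 5*r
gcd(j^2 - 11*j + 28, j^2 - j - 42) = j - 7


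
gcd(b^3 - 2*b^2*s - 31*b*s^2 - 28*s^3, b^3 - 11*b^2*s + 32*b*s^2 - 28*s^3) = -b + 7*s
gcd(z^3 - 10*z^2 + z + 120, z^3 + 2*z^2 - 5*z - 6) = z + 3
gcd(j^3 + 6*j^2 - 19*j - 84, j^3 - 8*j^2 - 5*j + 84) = j^2 - j - 12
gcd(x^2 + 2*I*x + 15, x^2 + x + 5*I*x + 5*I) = x + 5*I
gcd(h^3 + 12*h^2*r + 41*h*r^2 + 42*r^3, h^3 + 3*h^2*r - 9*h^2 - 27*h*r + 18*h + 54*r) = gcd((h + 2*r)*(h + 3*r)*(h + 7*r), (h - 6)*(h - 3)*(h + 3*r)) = h + 3*r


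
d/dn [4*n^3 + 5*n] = 12*n^2 + 5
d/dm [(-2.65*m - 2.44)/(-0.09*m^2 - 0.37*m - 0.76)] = (-0.2385*m^2 - 0.4392*m + 1.1112)/(0.0081*m^4 + 0.0666*m^3 + 0.2737*m^2 + 0.5624*m + 0.5776)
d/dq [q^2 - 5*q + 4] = 2*q - 5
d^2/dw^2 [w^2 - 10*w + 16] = 2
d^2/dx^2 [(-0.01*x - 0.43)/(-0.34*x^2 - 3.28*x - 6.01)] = ((0.01*x + 0.43)*(0.68*x + 3.28)*(1.36*x + 6.56) - (0.0204*x + 0.358)*(0.34*x^2 + 3.28*x + 6.01))/(0.34*x^2 + 3.28*x + 6.01)^3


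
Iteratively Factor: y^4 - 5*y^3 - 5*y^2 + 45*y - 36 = (y + 3)*(y^3 - 8*y^2 + 19*y - 12) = (y - 1)*(y + 3)*(y^2 - 7*y + 12) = (y - 3)*(y - 1)*(y + 3)*(y - 4)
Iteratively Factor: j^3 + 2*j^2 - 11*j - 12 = (j - 3)*(j^2 + 5*j + 4) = (j - 3)*(j + 1)*(j + 4)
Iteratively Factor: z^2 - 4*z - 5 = (z + 1)*(z - 5)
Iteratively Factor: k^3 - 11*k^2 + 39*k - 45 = (k - 3)*(k^2 - 8*k + 15) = (k - 3)^2*(k - 5)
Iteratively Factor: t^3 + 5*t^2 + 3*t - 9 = (t + 3)*(t^2 + 2*t - 3) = (t - 1)*(t + 3)*(t + 3)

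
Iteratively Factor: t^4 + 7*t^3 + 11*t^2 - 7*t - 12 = (t + 3)*(t^3 + 4*t^2 - t - 4) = (t + 1)*(t + 3)*(t^2 + 3*t - 4) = (t - 1)*(t + 1)*(t + 3)*(t + 4)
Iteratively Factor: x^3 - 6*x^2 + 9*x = (x)*(x^2 - 6*x + 9) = x*(x - 3)*(x - 3)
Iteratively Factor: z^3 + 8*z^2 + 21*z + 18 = (z + 2)*(z^2 + 6*z + 9) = (z + 2)*(z + 3)*(z + 3)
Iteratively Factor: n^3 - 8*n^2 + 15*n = (n)*(n^2 - 8*n + 15) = n*(n - 3)*(n - 5)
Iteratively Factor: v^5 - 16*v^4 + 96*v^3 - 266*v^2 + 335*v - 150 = (v - 3)*(v^4 - 13*v^3 + 57*v^2 - 95*v + 50) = (v - 3)*(v - 1)*(v^3 - 12*v^2 + 45*v - 50) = (v - 3)*(v - 2)*(v - 1)*(v^2 - 10*v + 25) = (v - 5)*(v - 3)*(v - 2)*(v - 1)*(v - 5)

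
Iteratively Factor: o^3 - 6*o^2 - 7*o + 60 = (o + 3)*(o^2 - 9*o + 20) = (o - 4)*(o + 3)*(o - 5)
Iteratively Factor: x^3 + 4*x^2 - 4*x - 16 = (x - 2)*(x^2 + 6*x + 8) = (x - 2)*(x + 2)*(x + 4)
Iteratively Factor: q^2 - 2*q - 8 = (q + 2)*(q - 4)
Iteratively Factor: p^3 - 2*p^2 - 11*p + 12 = (p - 4)*(p^2 + 2*p - 3) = (p - 4)*(p - 1)*(p + 3)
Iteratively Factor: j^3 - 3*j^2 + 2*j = (j)*(j^2 - 3*j + 2) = j*(j - 2)*(j - 1)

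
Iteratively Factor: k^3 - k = (k - 1)*(k^2 + k) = k*(k - 1)*(k + 1)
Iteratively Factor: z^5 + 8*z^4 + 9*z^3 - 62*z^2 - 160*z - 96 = (z + 2)*(z^4 + 6*z^3 - 3*z^2 - 56*z - 48) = (z - 3)*(z + 2)*(z^3 + 9*z^2 + 24*z + 16) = (z - 3)*(z + 2)*(z + 4)*(z^2 + 5*z + 4) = (z - 3)*(z + 1)*(z + 2)*(z + 4)*(z + 4)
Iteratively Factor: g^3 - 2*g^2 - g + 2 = (g - 2)*(g^2 - 1) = (g - 2)*(g + 1)*(g - 1)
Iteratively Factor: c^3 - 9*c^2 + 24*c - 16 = (c - 1)*(c^2 - 8*c + 16) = (c - 4)*(c - 1)*(c - 4)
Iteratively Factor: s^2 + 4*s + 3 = (s + 1)*(s + 3)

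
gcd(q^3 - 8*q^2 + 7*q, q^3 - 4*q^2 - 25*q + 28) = q^2 - 8*q + 7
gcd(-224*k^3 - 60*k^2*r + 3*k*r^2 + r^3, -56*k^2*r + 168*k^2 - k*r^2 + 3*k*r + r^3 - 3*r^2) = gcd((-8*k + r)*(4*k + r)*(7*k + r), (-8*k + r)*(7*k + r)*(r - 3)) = -56*k^2 - k*r + r^2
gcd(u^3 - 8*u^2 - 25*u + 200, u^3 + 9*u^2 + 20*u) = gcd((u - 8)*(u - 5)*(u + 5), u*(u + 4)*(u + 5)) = u + 5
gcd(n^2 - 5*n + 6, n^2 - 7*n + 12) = n - 3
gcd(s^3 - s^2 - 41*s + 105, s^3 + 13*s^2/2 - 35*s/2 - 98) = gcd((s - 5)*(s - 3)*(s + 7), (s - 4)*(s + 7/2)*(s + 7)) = s + 7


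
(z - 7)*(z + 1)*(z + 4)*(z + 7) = z^4 + 5*z^3 - 45*z^2 - 245*z - 196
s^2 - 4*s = s*(s - 4)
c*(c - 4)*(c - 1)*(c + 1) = c^4 - 4*c^3 - c^2 + 4*c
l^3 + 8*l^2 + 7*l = l*(l + 1)*(l + 7)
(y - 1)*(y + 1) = y^2 - 1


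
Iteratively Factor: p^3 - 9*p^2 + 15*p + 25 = (p - 5)*(p^2 - 4*p - 5) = (p - 5)^2*(p + 1)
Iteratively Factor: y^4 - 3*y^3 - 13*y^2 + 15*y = (y + 3)*(y^3 - 6*y^2 + 5*y) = y*(y + 3)*(y^2 - 6*y + 5) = y*(y - 5)*(y + 3)*(y - 1)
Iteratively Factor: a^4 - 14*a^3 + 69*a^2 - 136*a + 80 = (a - 5)*(a^3 - 9*a^2 + 24*a - 16) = (a - 5)*(a - 4)*(a^2 - 5*a + 4) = (a - 5)*(a - 4)*(a - 1)*(a - 4)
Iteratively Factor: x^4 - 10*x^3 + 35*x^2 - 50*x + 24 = (x - 1)*(x^3 - 9*x^2 + 26*x - 24) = (x - 4)*(x - 1)*(x^2 - 5*x + 6) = (x - 4)*(x - 3)*(x - 1)*(x - 2)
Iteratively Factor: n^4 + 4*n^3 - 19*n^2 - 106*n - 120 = (n + 4)*(n^3 - 19*n - 30) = (n - 5)*(n + 4)*(n^2 + 5*n + 6) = (n - 5)*(n + 2)*(n + 4)*(n + 3)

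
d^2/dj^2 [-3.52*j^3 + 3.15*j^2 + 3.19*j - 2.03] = 6.3 - 21.12*j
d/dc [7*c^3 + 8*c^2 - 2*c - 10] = 21*c^2 + 16*c - 2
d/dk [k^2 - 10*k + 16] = 2*k - 10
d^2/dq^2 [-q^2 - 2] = -2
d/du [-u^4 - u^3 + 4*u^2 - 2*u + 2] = -4*u^3 - 3*u^2 + 8*u - 2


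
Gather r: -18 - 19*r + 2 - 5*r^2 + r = -5*r^2 - 18*r - 16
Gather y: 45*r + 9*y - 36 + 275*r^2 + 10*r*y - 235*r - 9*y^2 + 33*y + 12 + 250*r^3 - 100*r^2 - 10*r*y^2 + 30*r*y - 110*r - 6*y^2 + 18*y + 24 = 250*r^3 + 175*r^2 - 300*r + y^2*(-10*r - 15) + y*(40*r + 60)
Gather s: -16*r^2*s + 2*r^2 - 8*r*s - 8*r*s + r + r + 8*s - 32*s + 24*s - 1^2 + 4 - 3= 2*r^2 + 2*r + s*(-16*r^2 - 16*r)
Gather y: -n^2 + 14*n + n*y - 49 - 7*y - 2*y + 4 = -n^2 + 14*n + y*(n - 9) - 45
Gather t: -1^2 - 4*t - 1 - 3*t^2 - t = -3*t^2 - 5*t - 2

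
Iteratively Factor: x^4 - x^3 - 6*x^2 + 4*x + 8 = (x - 2)*(x^3 + x^2 - 4*x - 4) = (x - 2)*(x + 1)*(x^2 - 4) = (x - 2)^2*(x + 1)*(x + 2)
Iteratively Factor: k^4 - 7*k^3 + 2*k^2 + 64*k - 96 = (k - 4)*(k^3 - 3*k^2 - 10*k + 24) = (k - 4)*(k - 2)*(k^2 - k - 12) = (k - 4)^2*(k - 2)*(k + 3)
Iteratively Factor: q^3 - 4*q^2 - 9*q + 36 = (q - 3)*(q^2 - q - 12) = (q - 4)*(q - 3)*(q + 3)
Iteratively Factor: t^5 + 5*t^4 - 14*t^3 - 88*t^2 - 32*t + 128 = (t - 1)*(t^4 + 6*t^3 - 8*t^2 - 96*t - 128) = (t - 1)*(t + 2)*(t^3 + 4*t^2 - 16*t - 64) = (t - 1)*(t + 2)*(t + 4)*(t^2 - 16) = (t - 4)*(t - 1)*(t + 2)*(t + 4)*(t + 4)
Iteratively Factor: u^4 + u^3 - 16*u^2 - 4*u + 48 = (u - 3)*(u^3 + 4*u^2 - 4*u - 16) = (u - 3)*(u + 4)*(u^2 - 4) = (u - 3)*(u + 2)*(u + 4)*(u - 2)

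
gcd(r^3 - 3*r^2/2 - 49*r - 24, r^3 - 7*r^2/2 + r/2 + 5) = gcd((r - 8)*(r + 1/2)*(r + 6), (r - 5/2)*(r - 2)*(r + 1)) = 1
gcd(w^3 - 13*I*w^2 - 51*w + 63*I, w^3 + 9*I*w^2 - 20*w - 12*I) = 1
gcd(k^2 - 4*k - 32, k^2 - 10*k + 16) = k - 8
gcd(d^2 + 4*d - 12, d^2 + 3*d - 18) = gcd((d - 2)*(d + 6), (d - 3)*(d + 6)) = d + 6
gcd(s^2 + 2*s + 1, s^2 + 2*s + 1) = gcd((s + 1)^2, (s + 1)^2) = s^2 + 2*s + 1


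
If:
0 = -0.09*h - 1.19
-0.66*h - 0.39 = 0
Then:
No Solution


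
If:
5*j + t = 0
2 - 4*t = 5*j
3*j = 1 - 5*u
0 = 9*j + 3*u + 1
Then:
No Solution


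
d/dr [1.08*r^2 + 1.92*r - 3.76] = 2.16*r + 1.92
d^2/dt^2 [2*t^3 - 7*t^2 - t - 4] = 12*t - 14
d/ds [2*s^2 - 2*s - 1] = 4*s - 2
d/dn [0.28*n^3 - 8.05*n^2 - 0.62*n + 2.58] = 0.84*n^2 - 16.1*n - 0.62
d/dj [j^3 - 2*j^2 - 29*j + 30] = 3*j^2 - 4*j - 29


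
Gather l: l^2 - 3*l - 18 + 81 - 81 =l^2 - 3*l - 18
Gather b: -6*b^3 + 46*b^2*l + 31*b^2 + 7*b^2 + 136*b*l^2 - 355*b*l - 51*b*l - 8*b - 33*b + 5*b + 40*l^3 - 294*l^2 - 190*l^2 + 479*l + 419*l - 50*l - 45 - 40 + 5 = -6*b^3 + b^2*(46*l + 38) + b*(136*l^2 - 406*l - 36) + 40*l^3 - 484*l^2 + 848*l - 80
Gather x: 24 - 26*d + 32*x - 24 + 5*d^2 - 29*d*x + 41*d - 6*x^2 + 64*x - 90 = 5*d^2 + 15*d - 6*x^2 + x*(96 - 29*d) - 90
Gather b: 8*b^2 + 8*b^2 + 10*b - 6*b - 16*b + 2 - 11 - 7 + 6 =16*b^2 - 12*b - 10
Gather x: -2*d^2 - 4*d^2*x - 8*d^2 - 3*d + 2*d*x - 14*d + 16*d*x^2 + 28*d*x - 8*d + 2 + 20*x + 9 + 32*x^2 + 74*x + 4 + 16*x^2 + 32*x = -10*d^2 - 25*d + x^2*(16*d + 48) + x*(-4*d^2 + 30*d + 126) + 15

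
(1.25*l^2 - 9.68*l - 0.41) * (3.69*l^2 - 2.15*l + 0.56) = 4.6125*l^4 - 38.4067*l^3 + 19.9991*l^2 - 4.5393*l - 0.2296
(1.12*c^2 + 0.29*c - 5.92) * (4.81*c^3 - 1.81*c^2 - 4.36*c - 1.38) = 5.3872*c^5 - 0.6323*c^4 - 33.8833*c^3 + 7.9052*c^2 + 25.411*c + 8.1696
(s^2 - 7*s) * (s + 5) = s^3 - 2*s^2 - 35*s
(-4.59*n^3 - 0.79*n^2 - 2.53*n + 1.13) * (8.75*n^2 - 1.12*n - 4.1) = -40.1625*n^5 - 1.7717*n^4 - 2.4337*n^3 + 15.9601*n^2 + 9.1074*n - 4.633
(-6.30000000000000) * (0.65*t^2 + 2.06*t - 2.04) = -4.095*t^2 - 12.978*t + 12.852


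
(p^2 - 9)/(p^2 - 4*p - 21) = (p - 3)/(p - 7)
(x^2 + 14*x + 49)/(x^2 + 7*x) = (x + 7)/x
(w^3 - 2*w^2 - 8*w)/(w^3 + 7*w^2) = (w^2 - 2*w - 8)/(w*(w + 7))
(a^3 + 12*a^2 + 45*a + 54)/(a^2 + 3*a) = a + 9 + 18/a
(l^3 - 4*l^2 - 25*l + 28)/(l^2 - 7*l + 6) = (l^2 - 3*l - 28)/(l - 6)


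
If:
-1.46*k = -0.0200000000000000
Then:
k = 0.01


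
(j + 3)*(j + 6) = j^2 + 9*j + 18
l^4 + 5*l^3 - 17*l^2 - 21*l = l*(l - 3)*(l + 1)*(l + 7)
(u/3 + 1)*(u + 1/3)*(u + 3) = u^3/3 + 19*u^2/9 + 11*u/3 + 1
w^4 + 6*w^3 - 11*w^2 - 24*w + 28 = (w - 2)*(w - 1)*(w + 2)*(w + 7)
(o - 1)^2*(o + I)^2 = o^4 - 2*o^3 + 2*I*o^3 - 4*I*o^2 + 2*o + 2*I*o - 1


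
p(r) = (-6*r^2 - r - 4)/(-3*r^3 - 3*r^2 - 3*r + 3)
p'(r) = (-12*r - 1)/(-3*r^3 - 3*r^2 - 3*r + 3) + (-6*r^2 - r - 4)*(9*r^2 + 6*r + 3)/(-3*r^3 - 3*r^2 - 3*r + 3)^2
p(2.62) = 0.60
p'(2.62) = -0.20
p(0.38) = -4.16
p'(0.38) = -26.07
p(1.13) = 1.50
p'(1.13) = -2.02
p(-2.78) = -0.90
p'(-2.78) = -0.35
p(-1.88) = -1.30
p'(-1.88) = -0.50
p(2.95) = 0.54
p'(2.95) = -0.16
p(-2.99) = -0.84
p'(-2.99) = -0.30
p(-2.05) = -1.21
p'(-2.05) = -0.49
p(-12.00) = -0.18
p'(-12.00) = -0.02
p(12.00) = 0.16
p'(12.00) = -0.01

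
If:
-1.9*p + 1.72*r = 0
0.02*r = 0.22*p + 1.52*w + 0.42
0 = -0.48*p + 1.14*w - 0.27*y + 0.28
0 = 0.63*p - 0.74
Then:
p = 1.17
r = 1.30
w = -0.43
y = -2.86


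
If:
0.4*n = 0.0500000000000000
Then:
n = 0.12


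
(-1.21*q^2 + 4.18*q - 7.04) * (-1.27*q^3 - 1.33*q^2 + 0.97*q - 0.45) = 1.5367*q^5 - 3.6993*q^4 + 2.2077*q^3 + 13.9623*q^2 - 8.7098*q + 3.168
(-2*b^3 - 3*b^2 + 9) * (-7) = 14*b^3 + 21*b^2 - 63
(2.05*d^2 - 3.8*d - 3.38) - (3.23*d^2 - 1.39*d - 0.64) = -1.18*d^2 - 2.41*d - 2.74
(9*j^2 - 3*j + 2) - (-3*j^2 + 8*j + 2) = 12*j^2 - 11*j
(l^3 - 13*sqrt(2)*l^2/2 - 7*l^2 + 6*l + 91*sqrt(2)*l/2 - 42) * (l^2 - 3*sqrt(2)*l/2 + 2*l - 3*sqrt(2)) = l^5 - 8*sqrt(2)*l^4 - 5*l^4 + 23*l^3/2 + 40*sqrt(2)*l^3 - 255*l^2/2 + 103*sqrt(2)*l^2 - 357*l + 45*sqrt(2)*l + 126*sqrt(2)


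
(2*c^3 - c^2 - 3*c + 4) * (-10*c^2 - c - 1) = -20*c^5 + 8*c^4 + 29*c^3 - 36*c^2 - c - 4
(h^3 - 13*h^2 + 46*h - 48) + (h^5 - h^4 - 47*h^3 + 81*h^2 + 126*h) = h^5 - h^4 - 46*h^3 + 68*h^2 + 172*h - 48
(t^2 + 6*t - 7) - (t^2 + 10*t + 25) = -4*t - 32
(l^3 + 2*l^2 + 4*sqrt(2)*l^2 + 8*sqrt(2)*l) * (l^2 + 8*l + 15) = l^5 + 4*sqrt(2)*l^4 + 10*l^4 + 31*l^3 + 40*sqrt(2)*l^3 + 30*l^2 + 124*sqrt(2)*l^2 + 120*sqrt(2)*l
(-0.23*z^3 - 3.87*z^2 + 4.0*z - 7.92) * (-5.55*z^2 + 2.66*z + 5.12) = 1.2765*z^5 + 20.8667*z^4 - 33.6718*z^3 + 34.7816*z^2 - 0.587199999999999*z - 40.5504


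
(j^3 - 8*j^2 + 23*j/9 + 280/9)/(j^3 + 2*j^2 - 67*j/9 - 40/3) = (j - 7)/(j + 3)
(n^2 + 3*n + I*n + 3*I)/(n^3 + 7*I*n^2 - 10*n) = (n^2 + n*(3 + I) + 3*I)/(n*(n^2 + 7*I*n - 10))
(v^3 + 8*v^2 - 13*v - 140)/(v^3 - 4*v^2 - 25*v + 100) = (v + 7)/(v - 5)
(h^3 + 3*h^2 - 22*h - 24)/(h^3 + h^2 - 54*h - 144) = (h^2 - 3*h - 4)/(h^2 - 5*h - 24)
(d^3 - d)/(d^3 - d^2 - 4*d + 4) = d*(d + 1)/(d^2 - 4)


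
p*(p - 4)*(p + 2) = p^3 - 2*p^2 - 8*p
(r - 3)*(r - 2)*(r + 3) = r^3 - 2*r^2 - 9*r + 18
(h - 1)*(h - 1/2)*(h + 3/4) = h^3 - 3*h^2/4 - 5*h/8 + 3/8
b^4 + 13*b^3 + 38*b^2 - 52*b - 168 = (b - 2)*(b + 2)*(b + 6)*(b + 7)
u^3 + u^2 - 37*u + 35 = (u - 5)*(u - 1)*(u + 7)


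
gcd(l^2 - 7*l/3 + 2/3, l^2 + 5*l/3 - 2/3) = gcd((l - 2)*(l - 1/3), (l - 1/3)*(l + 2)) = l - 1/3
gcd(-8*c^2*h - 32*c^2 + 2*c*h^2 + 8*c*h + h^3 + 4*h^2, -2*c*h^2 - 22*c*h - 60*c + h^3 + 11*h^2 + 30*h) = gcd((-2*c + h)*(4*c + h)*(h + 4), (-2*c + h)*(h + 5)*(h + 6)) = 2*c - h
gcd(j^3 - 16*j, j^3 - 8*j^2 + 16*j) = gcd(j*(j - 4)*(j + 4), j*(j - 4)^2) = j^2 - 4*j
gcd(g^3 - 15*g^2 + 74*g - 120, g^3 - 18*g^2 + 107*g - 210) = g^2 - 11*g + 30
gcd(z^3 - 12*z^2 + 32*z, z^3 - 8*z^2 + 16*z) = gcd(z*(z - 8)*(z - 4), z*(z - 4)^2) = z^2 - 4*z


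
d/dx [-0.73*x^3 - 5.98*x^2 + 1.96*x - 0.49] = -2.19*x^2 - 11.96*x + 1.96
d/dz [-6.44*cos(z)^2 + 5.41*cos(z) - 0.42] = (12.88*cos(z) - 5.41)*sin(z)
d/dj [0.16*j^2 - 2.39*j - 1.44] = 0.32*j - 2.39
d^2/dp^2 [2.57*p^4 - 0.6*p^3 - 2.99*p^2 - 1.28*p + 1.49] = 30.84*p^2 - 3.6*p - 5.98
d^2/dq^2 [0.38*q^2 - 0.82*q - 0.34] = 0.760000000000000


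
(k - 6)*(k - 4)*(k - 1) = k^3 - 11*k^2 + 34*k - 24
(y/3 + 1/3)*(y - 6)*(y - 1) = y^3/3 - 2*y^2 - y/3 + 2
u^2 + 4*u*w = u*(u + 4*w)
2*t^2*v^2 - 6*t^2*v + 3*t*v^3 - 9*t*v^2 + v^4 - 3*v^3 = v*(t + v)*(2*t + v)*(v - 3)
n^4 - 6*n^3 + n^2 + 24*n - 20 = (n - 5)*(n - 2)*(n - 1)*(n + 2)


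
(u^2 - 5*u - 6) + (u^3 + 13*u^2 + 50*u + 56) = u^3 + 14*u^2 + 45*u + 50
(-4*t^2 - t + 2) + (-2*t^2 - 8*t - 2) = -6*t^2 - 9*t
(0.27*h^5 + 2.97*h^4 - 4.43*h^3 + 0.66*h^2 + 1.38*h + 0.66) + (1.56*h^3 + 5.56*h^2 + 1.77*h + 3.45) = 0.27*h^5 + 2.97*h^4 - 2.87*h^3 + 6.22*h^2 + 3.15*h + 4.11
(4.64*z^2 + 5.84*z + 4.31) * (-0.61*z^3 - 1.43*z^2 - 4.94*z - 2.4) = -2.8304*z^5 - 10.1976*z^4 - 33.9019*z^3 - 46.1489*z^2 - 35.3074*z - 10.344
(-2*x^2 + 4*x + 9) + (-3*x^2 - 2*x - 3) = -5*x^2 + 2*x + 6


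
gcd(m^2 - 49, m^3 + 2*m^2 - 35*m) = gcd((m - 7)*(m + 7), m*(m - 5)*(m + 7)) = m + 7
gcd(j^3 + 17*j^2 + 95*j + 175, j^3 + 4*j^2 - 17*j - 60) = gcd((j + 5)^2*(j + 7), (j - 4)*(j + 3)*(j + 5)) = j + 5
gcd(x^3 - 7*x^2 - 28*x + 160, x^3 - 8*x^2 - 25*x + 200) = x^2 - 3*x - 40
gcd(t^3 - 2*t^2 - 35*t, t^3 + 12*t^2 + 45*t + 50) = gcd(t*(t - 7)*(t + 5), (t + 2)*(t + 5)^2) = t + 5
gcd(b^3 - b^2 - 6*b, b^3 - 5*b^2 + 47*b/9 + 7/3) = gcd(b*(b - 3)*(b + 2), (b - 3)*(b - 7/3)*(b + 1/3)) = b - 3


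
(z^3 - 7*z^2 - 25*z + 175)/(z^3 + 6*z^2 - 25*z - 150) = (z - 7)/(z + 6)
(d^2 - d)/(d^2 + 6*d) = (d - 1)/(d + 6)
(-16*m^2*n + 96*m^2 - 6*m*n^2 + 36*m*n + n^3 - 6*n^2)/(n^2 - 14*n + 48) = (-16*m^2 - 6*m*n + n^2)/(n - 8)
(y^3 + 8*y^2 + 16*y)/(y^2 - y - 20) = y*(y + 4)/(y - 5)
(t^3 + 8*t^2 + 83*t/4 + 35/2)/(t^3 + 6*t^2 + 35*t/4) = (t + 2)/t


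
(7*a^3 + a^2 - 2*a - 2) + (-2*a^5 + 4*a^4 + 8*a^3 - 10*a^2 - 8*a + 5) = -2*a^5 + 4*a^4 + 15*a^3 - 9*a^2 - 10*a + 3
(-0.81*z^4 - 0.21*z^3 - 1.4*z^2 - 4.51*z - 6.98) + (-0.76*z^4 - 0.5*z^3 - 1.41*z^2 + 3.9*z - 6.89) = -1.57*z^4 - 0.71*z^3 - 2.81*z^2 - 0.61*z - 13.87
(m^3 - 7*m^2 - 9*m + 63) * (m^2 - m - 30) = m^5 - 8*m^4 - 32*m^3 + 282*m^2 + 207*m - 1890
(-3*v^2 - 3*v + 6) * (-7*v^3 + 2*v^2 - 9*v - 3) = 21*v^5 + 15*v^4 - 21*v^3 + 48*v^2 - 45*v - 18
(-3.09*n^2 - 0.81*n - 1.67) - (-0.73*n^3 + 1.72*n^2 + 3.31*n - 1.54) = 0.73*n^3 - 4.81*n^2 - 4.12*n - 0.13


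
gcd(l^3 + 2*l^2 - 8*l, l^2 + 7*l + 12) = l + 4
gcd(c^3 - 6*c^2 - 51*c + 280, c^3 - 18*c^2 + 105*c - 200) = c^2 - 13*c + 40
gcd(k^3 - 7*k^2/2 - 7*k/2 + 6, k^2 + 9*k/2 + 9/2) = k + 3/2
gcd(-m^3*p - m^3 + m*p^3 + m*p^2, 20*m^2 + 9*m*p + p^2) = 1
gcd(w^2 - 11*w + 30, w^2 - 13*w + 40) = w - 5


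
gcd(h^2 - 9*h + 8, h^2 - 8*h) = h - 8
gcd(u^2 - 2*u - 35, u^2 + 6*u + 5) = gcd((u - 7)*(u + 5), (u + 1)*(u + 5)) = u + 5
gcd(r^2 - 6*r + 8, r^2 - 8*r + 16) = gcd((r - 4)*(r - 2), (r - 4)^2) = r - 4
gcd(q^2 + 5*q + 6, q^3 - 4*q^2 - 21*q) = q + 3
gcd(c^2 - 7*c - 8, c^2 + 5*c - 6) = 1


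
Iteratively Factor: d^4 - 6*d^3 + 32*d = (d - 4)*(d^3 - 2*d^2 - 8*d) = d*(d - 4)*(d^2 - 2*d - 8) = d*(d - 4)*(d + 2)*(d - 4)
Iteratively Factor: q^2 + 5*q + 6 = (q + 3)*(q + 2)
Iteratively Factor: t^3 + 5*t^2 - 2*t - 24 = (t - 2)*(t^2 + 7*t + 12) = (t - 2)*(t + 3)*(t + 4)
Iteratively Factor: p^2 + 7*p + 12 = (p + 3)*(p + 4)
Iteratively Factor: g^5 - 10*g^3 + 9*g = (g)*(g^4 - 10*g^2 + 9) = g*(g - 3)*(g^3 + 3*g^2 - g - 3) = g*(g - 3)*(g + 1)*(g^2 + 2*g - 3) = g*(g - 3)*(g + 1)*(g + 3)*(g - 1)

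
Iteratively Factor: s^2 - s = (s)*(s - 1)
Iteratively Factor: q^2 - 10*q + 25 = (q - 5)*(q - 5)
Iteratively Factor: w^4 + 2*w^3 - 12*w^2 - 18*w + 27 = (w - 3)*(w^3 + 5*w^2 + 3*w - 9) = (w - 3)*(w + 3)*(w^2 + 2*w - 3) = (w - 3)*(w - 1)*(w + 3)*(w + 3)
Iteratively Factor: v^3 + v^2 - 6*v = (v - 2)*(v^2 + 3*v) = (v - 2)*(v + 3)*(v)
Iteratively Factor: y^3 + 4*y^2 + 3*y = (y)*(y^2 + 4*y + 3) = y*(y + 1)*(y + 3)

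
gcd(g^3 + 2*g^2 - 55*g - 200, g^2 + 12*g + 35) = g + 5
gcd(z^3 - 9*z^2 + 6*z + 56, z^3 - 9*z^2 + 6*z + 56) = z^3 - 9*z^2 + 6*z + 56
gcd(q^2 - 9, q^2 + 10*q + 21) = q + 3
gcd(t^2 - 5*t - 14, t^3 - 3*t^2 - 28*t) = t - 7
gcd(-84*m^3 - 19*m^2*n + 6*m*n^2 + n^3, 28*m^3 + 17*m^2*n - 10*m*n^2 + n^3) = 4*m - n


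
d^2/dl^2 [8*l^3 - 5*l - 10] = 48*l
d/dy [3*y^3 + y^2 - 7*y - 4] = 9*y^2 + 2*y - 7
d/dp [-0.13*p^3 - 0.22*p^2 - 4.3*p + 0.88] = -0.39*p^2 - 0.44*p - 4.3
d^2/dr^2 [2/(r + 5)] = 4/(r + 5)^3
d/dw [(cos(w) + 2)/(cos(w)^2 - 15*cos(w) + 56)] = (cos(w)^2 + 4*cos(w) - 86)*sin(w)/(cos(w)^2 - 15*cos(w) + 56)^2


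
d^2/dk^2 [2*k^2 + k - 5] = 4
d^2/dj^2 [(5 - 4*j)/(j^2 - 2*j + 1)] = 2*(7 - 4*j)/(j^4 - 4*j^3 + 6*j^2 - 4*j + 1)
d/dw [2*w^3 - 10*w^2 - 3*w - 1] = 6*w^2 - 20*w - 3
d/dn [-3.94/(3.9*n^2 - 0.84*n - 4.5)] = (30.732*n - 3.3096)/(-3.9*n^2 + 0.84*n + 4.5)^2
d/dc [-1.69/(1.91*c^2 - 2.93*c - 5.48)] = (6.4558*c - 4.9517)/(-1.91*c^2 + 2.93*c + 5.48)^2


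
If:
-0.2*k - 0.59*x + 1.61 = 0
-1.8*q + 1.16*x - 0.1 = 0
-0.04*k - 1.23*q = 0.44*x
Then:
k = 8.72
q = -0.20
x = -0.23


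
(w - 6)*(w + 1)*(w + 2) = w^3 - 3*w^2 - 16*w - 12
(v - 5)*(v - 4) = v^2 - 9*v + 20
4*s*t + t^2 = t*(4*s + t)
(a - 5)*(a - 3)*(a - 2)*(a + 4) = a^4 - 6*a^3 - 9*a^2 + 94*a - 120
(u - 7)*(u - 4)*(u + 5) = u^3 - 6*u^2 - 27*u + 140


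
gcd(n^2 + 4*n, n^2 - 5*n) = n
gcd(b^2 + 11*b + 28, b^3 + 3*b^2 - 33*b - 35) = b + 7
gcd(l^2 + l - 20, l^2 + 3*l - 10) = l + 5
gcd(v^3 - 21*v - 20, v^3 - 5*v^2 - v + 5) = v^2 - 4*v - 5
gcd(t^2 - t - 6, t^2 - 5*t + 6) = t - 3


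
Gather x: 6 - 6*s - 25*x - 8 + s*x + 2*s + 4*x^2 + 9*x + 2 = -4*s + 4*x^2 + x*(s - 16)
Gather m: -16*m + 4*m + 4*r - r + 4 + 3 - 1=-12*m + 3*r + 6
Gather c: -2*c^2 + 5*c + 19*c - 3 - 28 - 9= -2*c^2 + 24*c - 40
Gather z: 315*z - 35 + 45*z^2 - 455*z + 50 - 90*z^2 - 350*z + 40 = -45*z^2 - 490*z + 55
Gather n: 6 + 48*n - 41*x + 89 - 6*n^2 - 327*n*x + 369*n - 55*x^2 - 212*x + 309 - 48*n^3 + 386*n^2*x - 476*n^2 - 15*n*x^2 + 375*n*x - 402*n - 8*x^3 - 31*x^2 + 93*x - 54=-48*n^3 + n^2*(386*x - 482) + n*(-15*x^2 + 48*x + 15) - 8*x^3 - 86*x^2 - 160*x + 350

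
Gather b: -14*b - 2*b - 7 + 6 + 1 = -16*b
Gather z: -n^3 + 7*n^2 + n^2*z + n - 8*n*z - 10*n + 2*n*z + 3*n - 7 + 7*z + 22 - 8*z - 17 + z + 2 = -n^3 + 7*n^2 - 6*n + z*(n^2 - 6*n)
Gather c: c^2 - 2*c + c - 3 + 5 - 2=c^2 - c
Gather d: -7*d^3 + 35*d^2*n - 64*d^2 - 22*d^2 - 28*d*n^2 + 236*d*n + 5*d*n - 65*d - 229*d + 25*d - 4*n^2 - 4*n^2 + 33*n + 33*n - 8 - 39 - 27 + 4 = -7*d^3 + d^2*(35*n - 86) + d*(-28*n^2 + 241*n - 269) - 8*n^2 + 66*n - 70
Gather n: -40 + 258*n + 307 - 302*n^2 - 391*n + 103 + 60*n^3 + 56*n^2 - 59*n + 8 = 60*n^3 - 246*n^2 - 192*n + 378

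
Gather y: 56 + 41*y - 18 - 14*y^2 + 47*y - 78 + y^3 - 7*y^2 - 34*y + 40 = y^3 - 21*y^2 + 54*y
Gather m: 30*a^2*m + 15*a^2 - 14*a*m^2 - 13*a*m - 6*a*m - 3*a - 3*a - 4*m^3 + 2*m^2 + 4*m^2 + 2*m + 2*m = 15*a^2 - 6*a - 4*m^3 + m^2*(6 - 14*a) + m*(30*a^2 - 19*a + 4)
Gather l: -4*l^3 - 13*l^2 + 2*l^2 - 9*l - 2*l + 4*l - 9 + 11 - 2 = -4*l^3 - 11*l^2 - 7*l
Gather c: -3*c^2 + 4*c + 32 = -3*c^2 + 4*c + 32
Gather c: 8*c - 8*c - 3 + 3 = 0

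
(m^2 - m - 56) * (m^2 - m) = m^4 - 2*m^3 - 55*m^2 + 56*m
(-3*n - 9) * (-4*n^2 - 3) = 12*n^3 + 36*n^2 + 9*n + 27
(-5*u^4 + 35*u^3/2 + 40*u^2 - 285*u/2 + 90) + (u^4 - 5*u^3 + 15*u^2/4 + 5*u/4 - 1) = -4*u^4 + 25*u^3/2 + 175*u^2/4 - 565*u/4 + 89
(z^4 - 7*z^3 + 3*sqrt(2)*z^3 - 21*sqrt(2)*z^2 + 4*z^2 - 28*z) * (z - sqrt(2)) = z^5 - 7*z^4 + 2*sqrt(2)*z^4 - 14*sqrt(2)*z^3 - 2*z^3 - 4*sqrt(2)*z^2 + 14*z^2 + 28*sqrt(2)*z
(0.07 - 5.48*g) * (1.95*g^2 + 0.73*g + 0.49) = -10.686*g^3 - 3.8639*g^2 - 2.6341*g + 0.0343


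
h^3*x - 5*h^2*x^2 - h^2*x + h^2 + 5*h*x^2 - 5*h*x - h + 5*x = (h - 1)*(h - 5*x)*(h*x + 1)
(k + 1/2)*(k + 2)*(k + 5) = k^3 + 15*k^2/2 + 27*k/2 + 5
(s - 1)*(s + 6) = s^2 + 5*s - 6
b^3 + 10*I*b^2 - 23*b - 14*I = (b + I)*(b + 2*I)*(b + 7*I)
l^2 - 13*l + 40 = (l - 8)*(l - 5)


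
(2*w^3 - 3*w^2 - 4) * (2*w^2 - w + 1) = 4*w^5 - 8*w^4 + 5*w^3 - 11*w^2 + 4*w - 4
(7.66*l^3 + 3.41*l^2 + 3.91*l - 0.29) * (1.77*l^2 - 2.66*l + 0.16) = 13.5582*l^5 - 14.3399*l^4 - 0.924300000000001*l^3 - 10.3683*l^2 + 1.397*l - 0.0464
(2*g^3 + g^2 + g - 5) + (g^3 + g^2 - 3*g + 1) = 3*g^3 + 2*g^2 - 2*g - 4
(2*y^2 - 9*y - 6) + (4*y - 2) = 2*y^2 - 5*y - 8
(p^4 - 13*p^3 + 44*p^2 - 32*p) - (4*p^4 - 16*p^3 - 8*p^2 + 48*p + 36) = -3*p^4 + 3*p^3 + 52*p^2 - 80*p - 36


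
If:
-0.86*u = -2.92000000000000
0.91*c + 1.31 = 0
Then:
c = -1.44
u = 3.40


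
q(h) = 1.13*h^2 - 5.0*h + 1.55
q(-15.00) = 330.80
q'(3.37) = 2.62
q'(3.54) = 3.00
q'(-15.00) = -38.90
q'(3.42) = 2.73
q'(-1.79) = -9.05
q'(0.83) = -3.12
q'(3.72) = 3.41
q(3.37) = -2.47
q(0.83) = -1.82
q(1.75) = -3.74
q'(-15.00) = -38.90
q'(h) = 2.26*h - 5.0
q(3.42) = -2.33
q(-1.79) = 14.12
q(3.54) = -1.99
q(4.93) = 4.36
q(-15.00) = 330.80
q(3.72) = -1.41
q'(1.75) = -1.04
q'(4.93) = 6.14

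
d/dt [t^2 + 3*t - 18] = 2*t + 3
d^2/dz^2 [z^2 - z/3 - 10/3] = 2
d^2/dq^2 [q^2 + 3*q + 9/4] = 2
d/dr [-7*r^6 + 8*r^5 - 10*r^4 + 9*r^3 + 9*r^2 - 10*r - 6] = -42*r^5 + 40*r^4 - 40*r^3 + 27*r^2 + 18*r - 10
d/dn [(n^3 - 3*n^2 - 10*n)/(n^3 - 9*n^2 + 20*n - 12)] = 6*(-n^4 + 10*n^3 - 31*n^2 + 12*n + 20)/(n^6 - 18*n^5 + 121*n^4 - 384*n^3 + 616*n^2 - 480*n + 144)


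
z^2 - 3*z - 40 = (z - 8)*(z + 5)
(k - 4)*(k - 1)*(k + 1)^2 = k^4 - 3*k^3 - 5*k^2 + 3*k + 4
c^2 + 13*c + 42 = (c + 6)*(c + 7)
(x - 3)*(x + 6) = x^2 + 3*x - 18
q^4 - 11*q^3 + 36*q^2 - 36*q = q*(q - 6)*(q - 3)*(q - 2)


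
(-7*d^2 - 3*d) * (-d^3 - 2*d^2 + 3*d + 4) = 7*d^5 + 17*d^4 - 15*d^3 - 37*d^2 - 12*d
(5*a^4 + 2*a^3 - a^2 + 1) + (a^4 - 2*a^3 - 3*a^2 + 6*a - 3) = 6*a^4 - 4*a^2 + 6*a - 2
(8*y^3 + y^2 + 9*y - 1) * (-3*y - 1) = -24*y^4 - 11*y^3 - 28*y^2 - 6*y + 1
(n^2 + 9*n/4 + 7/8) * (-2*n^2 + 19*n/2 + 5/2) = -2*n^4 + 5*n^3 + 177*n^2/8 + 223*n/16 + 35/16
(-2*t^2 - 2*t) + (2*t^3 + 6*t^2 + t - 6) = 2*t^3 + 4*t^2 - t - 6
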